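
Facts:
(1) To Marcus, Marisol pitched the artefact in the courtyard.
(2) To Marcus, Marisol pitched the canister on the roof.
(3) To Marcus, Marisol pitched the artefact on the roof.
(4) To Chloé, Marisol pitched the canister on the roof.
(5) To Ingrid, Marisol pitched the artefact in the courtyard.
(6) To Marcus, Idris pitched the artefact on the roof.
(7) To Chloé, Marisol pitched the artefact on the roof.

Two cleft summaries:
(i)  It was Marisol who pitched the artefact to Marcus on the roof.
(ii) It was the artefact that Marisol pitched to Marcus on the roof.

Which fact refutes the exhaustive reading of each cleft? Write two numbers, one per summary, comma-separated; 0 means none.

Summary (i) focuses "Marisol" (the agent); background the artefact as thing and Marcus as recipient and on the roof as setting. Fact (6) matches that background with agent = Idris — refutes (i).
Summary (ii) focuses "the artefact" (the thing); background Marisol as agent and Marcus as recipient and on the roof as setting. Fact (2) matches that background with thing = the canister — refutes (ii).

6, 2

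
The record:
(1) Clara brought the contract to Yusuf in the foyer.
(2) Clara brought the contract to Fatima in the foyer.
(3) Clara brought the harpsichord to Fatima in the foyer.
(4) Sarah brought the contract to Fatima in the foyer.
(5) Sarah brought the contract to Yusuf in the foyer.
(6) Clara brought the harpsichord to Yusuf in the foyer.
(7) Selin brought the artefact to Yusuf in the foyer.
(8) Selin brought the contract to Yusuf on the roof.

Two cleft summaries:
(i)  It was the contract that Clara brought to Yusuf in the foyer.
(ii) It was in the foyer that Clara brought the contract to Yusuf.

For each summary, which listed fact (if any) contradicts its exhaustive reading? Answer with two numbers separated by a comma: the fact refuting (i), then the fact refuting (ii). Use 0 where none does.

(i): focus "the contract". Looking for same agent, recipient, setting (Clara / Yusuf / in the foyer) with some other thing — fact (6) has the harpsichord there. Refuted.
(ii): focus "in the foyer". No fact shares same agent, thing, recipient (Clara / the contract / Yusuf) with a different setting. 0.

6, 0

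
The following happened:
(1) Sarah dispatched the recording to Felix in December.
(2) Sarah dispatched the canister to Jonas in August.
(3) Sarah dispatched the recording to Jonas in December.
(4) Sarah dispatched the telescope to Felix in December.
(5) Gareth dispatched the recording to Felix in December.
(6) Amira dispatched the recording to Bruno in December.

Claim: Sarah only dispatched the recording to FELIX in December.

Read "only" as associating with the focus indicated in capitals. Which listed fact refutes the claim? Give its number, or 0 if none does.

The capitals mark "Felix" as focus. So "only" rules out other recipients, with the rest (agent = Sarah, thing = the recording, setting = in December) as background.
Fact (3) shares the background but differs in recipient (Jonas) — a counterexample.

3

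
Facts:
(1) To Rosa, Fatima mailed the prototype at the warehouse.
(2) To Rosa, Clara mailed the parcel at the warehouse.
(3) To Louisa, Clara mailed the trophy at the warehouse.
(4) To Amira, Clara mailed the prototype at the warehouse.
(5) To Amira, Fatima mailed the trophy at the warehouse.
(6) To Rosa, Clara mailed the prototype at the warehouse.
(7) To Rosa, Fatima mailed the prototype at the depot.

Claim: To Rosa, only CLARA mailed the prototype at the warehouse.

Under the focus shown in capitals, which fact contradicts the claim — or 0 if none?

The capitals mark "Clara" as focus. So "only" rules out other agents, with the rest (the prototype as thing and Rosa as recipient and at the warehouse as setting) as background.
Fact (1) shares the background but differs in agent (Fatima) — a counterexample.

1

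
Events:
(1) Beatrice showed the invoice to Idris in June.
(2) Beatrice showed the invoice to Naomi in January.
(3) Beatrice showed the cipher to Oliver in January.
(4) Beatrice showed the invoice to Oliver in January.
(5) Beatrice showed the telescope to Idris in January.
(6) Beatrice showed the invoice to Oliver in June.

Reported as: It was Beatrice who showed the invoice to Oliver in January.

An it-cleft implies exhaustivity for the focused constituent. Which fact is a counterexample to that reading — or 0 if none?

0

The cleft puts "Beatrice" in focus and presupposes the open proposition with same thing, recipient, setting (the invoice / Oliver / in January).
Exhaustivity: Beatrice is the only agent satisfying that background.
No listed fact matches the background with a different agent. Exhaustivity holds.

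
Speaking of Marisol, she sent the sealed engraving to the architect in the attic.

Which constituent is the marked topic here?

Marisol

The construction explicitly marks "Marisol" as what the sentence is about — the topic.
The remainder of the clause is the comment (what is said about the topic).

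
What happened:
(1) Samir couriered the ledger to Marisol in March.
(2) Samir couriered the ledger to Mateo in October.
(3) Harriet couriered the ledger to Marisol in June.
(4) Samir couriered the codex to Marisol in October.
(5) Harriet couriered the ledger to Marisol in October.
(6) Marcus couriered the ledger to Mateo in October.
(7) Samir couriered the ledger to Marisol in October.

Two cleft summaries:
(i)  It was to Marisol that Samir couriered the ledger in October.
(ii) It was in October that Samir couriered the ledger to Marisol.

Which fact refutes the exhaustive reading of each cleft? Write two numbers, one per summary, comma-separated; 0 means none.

(i): focus "Marisol". Looking for Samir as agent and the ledger as thing and in October as setting with some other recipient — fact (2) has Mateo there. Refuted.
(ii): focus "in October". Looking for Samir as agent and the ledger as thing and Marisol as recipient with some other setting — fact (1) has in March there. Refuted.

2, 1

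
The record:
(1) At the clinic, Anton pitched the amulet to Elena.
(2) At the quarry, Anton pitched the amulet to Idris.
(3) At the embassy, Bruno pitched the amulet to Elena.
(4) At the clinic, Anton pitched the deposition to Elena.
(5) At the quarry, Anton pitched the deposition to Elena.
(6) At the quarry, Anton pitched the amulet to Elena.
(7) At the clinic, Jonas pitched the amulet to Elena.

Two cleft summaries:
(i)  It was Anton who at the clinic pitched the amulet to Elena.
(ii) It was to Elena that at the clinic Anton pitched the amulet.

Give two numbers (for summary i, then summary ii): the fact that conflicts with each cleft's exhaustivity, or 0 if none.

Summary (i) focuses "Anton" (the agent); background thing = the amulet, recipient = Elena, setting = at the clinic. Fact (7) matches that background with agent = Jonas — refutes (i).
Summary (ii) focuses "Elena" (the recipient); background agent = Anton, thing = the amulet, setting = at the clinic. No fact matches that background with a different recipient, so 0.

7, 0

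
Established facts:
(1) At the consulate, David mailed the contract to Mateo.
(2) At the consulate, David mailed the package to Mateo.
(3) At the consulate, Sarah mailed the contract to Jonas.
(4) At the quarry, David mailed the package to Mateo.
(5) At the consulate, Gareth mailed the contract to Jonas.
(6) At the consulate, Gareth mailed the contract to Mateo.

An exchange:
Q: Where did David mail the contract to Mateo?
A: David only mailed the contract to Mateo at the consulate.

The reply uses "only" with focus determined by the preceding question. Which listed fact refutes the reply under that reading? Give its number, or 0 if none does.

The question "Where did ...?" targets the setting, so in the reply the focus falls on "at the consulate".
"Only" then excludes alternative settings while the background — David as agent and the contract as thing and Mateo as recipient — is held fixed.
No fact keeps David as agent and the contract as thing and Mateo as recipient while changing the setting; every other fact differs on something backgrounded. The reply stands.
(Fact (2) would refute a reading with focus on the thing — but that is not what the question asks.)

0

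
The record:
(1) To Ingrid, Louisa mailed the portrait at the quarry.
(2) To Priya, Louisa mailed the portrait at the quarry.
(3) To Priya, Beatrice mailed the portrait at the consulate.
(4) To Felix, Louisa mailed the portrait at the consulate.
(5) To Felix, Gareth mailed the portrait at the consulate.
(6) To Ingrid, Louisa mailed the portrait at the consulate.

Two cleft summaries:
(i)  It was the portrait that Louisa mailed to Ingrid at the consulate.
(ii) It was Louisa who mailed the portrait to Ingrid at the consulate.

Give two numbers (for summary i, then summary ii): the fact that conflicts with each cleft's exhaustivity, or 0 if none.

Summary (i) focuses "the portrait" (the thing); background same agent, recipient, setting (Louisa / Ingrid / at the consulate). No fact matches that background with a different thing, so 0.
Summary (ii) focuses "Louisa" (the agent); background same thing, recipient, setting (the portrait / Ingrid / at the consulate). No fact matches that background with a different agent, so 0.

0, 0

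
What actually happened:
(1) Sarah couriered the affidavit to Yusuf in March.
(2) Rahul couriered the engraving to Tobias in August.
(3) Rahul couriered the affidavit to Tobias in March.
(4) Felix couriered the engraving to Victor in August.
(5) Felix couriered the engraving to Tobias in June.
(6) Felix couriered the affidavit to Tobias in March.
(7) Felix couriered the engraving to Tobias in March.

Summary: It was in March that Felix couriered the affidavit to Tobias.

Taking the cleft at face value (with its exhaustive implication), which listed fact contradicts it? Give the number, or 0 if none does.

The cleft puts "in March" in focus and presupposes the open proposition with agent = Felix, thing = the affidavit, recipient = Tobias.
The exhaustive reading says no other setting fits that background.
Every other fact differs from the presupposition on some backgrounded slot, so none challenges the exhaustivity.

0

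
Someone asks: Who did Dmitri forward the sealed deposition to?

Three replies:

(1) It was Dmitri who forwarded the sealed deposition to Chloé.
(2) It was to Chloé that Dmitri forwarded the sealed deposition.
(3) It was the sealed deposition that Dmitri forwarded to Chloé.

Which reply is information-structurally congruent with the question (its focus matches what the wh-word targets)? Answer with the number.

2

The question word "who" targets the recipient.
Option (1) clefts "Dmitri" — the subject (agent), not what was asked.
Option (2) clefts "to Chloé" — that matches what the question asks about.
Option (3) clefts "the sealed deposition" — the direct object, not what was asked.
So the congruent reply is (2).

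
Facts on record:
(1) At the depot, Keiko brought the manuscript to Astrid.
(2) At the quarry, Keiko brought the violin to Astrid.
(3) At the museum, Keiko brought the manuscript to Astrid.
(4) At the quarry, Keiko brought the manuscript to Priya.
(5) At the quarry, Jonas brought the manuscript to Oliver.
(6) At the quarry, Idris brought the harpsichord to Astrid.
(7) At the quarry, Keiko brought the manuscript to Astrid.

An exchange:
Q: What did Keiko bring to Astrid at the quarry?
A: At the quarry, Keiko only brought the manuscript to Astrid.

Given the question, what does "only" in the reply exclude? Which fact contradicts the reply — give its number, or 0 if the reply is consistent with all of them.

2

The question "What did ...?" targets the thing, so in the reply the focus falls on "the manuscript".
So "only" ranges over things; the rest (agent = Keiko, recipient = Astrid, setting = at the quarry) is presupposed.
Fact (2) shares the background with a different thing (the violin) — counterexample.
(Fact (4) would refute a reading with focus on the recipient — but that is not what the question asks.)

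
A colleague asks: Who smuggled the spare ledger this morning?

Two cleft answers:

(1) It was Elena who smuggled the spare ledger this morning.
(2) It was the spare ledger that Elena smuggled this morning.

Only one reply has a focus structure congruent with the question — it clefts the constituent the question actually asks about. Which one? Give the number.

1

The question word "who" targets the subject (agent).
Option (1) clefts "Elena" — that matches what the question asks about.
Option (2) clefts "the spare ledger" — the direct object, not what was asked.
So the congruent reply is (1).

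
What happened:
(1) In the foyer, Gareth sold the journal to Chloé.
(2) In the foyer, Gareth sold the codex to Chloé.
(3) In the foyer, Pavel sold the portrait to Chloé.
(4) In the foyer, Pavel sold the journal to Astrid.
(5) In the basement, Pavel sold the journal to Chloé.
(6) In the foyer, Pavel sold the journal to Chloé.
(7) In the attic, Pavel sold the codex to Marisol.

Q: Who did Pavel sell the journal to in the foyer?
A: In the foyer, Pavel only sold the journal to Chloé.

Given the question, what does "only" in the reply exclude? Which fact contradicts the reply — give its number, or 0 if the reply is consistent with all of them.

4

Answering "Who did ... to ...?" puts focus on the recipient — here, "Chloé".
"Only" then excludes alternative recipients while the background — agent = Pavel, thing = the journal, setting = in the foyer — is held fixed.
Fact (4) keeps agent = Pavel, thing = the journal, setting = in the foyer but has recipient = Astrid; that refutes the reply.
(Fact (5) would refute a reading with focus on the setting — but that is not what the question asks.)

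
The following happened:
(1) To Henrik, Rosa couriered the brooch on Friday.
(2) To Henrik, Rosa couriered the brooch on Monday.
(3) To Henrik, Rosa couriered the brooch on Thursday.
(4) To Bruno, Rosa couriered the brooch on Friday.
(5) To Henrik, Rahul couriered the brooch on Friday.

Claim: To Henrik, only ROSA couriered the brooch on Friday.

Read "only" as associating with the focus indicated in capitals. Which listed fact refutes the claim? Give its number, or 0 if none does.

5

Focus (in capitals) is "Rosa" — the agent. "Only" excludes alternative agents while holding fixed the brooch as thing and Henrik as recipient and on Friday as setting.
Fact (5) shares the background but differs in agent (Rahul) — a counterexample.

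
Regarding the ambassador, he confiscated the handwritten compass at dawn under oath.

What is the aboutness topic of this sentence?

The construction explicitly marks "the ambassador" as what the sentence is about — the topic.
The remainder of the clause is the comment (what is said about the topic).

the ambassador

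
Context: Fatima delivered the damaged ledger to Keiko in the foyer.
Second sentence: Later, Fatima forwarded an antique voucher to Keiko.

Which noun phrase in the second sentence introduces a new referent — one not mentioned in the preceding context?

"Fatima" and "Keiko" in the second sentence are given — already mentioned in the context.
"an antique voucher" has no antecedent in the context; it is discourse-new (the indefinite article also signals a new referent).

an antique voucher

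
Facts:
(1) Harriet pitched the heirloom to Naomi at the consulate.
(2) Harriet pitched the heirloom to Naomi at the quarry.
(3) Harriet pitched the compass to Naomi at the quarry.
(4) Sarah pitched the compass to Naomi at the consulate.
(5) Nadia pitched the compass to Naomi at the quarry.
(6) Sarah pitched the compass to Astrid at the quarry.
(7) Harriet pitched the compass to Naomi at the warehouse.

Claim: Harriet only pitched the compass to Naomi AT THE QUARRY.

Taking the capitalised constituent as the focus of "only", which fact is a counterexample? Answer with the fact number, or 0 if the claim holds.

Focus (in capitals) is "at the quarry" — the setting. "Only" excludes alternative settings while holding fixed agent = Harriet, thing = the compass, recipient = Naomi.
Fact (7) matches on agent = Harriet, thing = the compass, recipient = Naomi, but has setting = at the warehouse instead. That refutes the claim.

7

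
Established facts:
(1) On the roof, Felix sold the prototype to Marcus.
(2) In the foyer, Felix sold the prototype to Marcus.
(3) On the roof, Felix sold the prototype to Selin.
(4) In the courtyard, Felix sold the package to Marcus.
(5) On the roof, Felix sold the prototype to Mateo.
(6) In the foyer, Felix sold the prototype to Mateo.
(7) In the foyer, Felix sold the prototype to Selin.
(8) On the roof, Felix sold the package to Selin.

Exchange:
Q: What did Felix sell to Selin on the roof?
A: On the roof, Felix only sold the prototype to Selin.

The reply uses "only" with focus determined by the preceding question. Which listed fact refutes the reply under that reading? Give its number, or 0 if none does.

Answering "What did ...?" puts focus on the thing — here, "the prototype".
So "only" ranges over things; the rest (same agent, recipient, setting (Felix / Selin / on the roof)) is presupposed.
Fact (8) keeps same agent, recipient, setting (Felix / Selin / on the roof) but has thing = the package; that refutes the reply.
(Fact (7) would refute a reading with focus on the setting — but that is not what the question asks.)

8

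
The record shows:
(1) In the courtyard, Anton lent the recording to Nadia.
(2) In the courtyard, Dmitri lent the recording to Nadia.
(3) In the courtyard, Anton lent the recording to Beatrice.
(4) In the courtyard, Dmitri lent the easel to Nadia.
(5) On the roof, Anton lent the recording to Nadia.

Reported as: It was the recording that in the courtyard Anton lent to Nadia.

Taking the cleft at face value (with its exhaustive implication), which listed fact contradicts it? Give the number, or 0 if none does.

0

The cleft puts "the recording" in focus and presupposes the open proposition with Anton as agent and Nadia as recipient and in the courtyard as setting.
The exhaustive reading says no other thing fits that background.
Every other fact differs from the presupposition on some backgrounded slot, so none challenges the exhaustivity.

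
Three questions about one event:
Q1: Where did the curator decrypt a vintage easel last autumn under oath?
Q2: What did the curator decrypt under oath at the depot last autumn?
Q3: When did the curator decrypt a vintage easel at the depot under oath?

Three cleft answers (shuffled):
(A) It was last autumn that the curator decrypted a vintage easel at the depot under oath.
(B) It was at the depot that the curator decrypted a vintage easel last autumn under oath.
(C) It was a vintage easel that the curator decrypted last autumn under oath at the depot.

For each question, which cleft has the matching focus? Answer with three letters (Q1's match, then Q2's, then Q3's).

Q1 asks about the location; cleft (B) focuses "at the depot", which is the location — so Q1 → B.
Q2 asks about the direct object; cleft (C) focuses "a vintage easel", which is the direct object — so Q2 → C.
Q3 asks about the time; cleft (A) focuses "last autumn", which is the time — so Q3 → A.
Mapping: Q1→B, Q2→C, Q3→A.

BCA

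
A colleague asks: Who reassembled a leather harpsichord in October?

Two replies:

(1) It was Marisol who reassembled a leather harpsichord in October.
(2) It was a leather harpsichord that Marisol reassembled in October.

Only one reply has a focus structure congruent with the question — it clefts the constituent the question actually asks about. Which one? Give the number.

The question word "who" targets the subject (agent).
Option (1) clefts "Marisol" — that matches what the question asks about.
Option (2) clefts "a leather harpsichord" — the direct object, not what was asked.
So the congruent reply is (1).

1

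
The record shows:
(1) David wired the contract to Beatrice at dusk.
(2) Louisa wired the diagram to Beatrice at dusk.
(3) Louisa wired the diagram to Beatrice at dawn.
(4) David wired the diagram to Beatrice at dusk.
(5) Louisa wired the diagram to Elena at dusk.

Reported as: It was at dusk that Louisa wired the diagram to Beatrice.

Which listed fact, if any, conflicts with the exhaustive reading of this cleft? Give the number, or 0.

3

The cleft puts "at dusk" in focus and presupposes the open proposition with Louisa as agent and the diagram as thing and Beatrice as recipient.
The exhaustive reading says no other setting fits that background.
But fact (3) also has Louisa as agent and the diagram as thing and Beatrice as recipient, with setting = at dawn — so the exhaustive reading fails.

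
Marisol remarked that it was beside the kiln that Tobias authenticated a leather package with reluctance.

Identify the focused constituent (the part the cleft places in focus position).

beside the kiln

In an it-cleft "It was X that/who ...", the clefted constituent X is the focus; the that/who-clause expresses the presupposed open proposition.
Here the focus is "beside the kiln". The backgrounded (presupposed) material includes "Tobias", "a leather package" and "with reluctance".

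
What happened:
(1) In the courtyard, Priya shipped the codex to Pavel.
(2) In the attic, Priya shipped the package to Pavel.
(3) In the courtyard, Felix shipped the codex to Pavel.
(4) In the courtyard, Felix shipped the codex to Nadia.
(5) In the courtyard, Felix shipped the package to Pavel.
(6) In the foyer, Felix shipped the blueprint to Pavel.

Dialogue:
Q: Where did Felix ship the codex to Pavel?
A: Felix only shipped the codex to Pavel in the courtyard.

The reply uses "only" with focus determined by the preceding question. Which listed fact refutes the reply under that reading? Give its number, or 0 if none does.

0

Answering "Where did ...?" puts focus on the setting — here, "in the courtyard".
So "only" ranges over settings; the rest (Felix as agent and the codex as thing and Pavel as recipient) is presupposed.
No listed fact shares that background with another setting. Nothing contradicts the reply.
(Fact (4) would refute a reading with focus on the recipient — but that is not what the question asks.)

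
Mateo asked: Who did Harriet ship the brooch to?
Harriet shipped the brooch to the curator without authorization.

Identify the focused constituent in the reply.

to the curator

The wh-word "who" asks about the recipient.
In the answer, "Harriet" and "the brooch" are given — repeated from the question.
"without authorization" is also new, but it specifies the manner, which is not what the question asks about — so it is not the focus.
The constituent filling the recipient gap is "to the curator"; that is the focus.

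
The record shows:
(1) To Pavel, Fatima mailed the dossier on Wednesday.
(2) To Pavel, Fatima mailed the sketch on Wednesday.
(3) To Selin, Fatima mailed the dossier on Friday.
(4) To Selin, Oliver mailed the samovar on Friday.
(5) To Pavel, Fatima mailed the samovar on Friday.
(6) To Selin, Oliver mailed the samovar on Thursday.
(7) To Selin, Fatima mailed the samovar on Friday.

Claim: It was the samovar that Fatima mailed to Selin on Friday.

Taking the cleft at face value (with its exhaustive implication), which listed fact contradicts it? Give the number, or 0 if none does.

Focus of the cleft: "the samovar" (the thing). Presupposed background: same agent, recipient, setting (Fatima / Selin / on Friday).
Exhaustivity: the samovar is the only thing satisfying that background.
But fact (3) also has same agent, recipient, setting (Fatima / Selin / on Friday), with thing = the dossier — so the exhaustive reading fails.

3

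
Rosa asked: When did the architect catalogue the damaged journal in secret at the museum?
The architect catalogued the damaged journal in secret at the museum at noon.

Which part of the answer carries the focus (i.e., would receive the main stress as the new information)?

at noon

The wh-word "when" asks about the time.
In the answer, "the architect", "the damaged journal", "in secret" and "at the museum" are given — repeated from the question.
The constituent filling the time gap is "at noon"; that is the focus and would carry nuclear stress.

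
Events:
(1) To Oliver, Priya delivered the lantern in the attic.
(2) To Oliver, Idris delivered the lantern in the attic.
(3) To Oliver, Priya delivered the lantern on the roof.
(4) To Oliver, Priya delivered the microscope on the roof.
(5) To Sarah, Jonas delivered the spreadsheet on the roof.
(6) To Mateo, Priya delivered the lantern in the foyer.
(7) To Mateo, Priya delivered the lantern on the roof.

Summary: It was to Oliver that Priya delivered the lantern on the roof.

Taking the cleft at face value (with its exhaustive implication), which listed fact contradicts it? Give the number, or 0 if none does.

7

The cleft puts "Oliver" in focus and presupposes the open proposition with agent = Priya, thing = the lantern, setting = on the roof.
The exhaustive reading says no other recipient fits that background.
But fact (7) also has agent = Priya, thing = the lantern, setting = on the roof, with recipient = Mateo — so the exhaustive reading fails.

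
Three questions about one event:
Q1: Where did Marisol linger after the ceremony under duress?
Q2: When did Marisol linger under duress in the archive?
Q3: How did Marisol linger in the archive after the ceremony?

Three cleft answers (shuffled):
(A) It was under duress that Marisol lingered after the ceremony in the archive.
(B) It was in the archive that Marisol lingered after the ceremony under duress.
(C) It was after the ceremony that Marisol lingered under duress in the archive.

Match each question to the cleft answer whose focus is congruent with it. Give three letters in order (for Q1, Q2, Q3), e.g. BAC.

Q1 asks about the location; cleft (B) focuses "in the archive", which is the location — so Q1 → B.
Q2 asks about the time; cleft (C) focuses "after the ceremony", which is the time — so Q2 → C.
Q3 asks about the manner; cleft (A) focuses "under duress", which is the manner — so Q3 → A.
Mapping: Q1→B, Q2→C, Q3→A.

BCA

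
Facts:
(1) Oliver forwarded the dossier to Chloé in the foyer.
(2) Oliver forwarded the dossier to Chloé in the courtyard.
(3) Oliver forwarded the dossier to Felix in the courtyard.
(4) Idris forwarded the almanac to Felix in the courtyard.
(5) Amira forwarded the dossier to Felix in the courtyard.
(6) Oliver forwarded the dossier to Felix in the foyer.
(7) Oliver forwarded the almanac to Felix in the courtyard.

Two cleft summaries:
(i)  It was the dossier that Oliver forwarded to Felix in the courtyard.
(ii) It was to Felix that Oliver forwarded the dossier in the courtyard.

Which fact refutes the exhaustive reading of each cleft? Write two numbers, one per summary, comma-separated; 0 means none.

7, 2

Summary (i) focuses "the dossier" (the thing); background Oliver as agent and Felix as recipient and in the courtyard as setting. Fact (7) matches that background with thing = the almanac — refutes (i).
Summary (ii) focuses "Felix" (the recipient); background Oliver as agent and the dossier as thing and in the courtyard as setting. Fact (2) matches that background with recipient = Chloé — refutes (ii).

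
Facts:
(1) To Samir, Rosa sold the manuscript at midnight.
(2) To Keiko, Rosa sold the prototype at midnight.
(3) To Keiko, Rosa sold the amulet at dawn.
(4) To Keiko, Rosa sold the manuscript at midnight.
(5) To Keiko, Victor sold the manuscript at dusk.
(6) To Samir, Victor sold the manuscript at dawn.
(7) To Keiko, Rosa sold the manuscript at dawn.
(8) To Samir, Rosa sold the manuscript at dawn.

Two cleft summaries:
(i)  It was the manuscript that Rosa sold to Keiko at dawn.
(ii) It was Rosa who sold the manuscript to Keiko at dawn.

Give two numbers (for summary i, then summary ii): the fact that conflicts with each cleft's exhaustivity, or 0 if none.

3, 0

(i): focus "the manuscript". Looking for same agent, recipient, setting (Rosa / Keiko / at dawn) with some other thing — fact (3) has the amulet there. Refuted.
(ii): focus "Rosa". No fact shares same thing, recipient, setting (the manuscript / Keiko / at dawn) with a different agent. 0.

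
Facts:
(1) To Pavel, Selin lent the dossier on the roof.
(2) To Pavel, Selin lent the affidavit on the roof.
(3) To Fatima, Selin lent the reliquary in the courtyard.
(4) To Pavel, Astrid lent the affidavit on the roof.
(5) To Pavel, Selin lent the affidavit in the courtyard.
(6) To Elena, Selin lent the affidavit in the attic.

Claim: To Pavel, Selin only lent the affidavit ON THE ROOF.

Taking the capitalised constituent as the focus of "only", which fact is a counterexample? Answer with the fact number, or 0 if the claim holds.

5

Focus (in capitals) is "on the roof" — the setting. "Only" excludes alternative settings while holding fixed Selin as agent and the affidavit as thing and Pavel as recipient.
Fact (5) matches on Selin as agent and the affidavit as thing and Pavel as recipient, but has setting = in the courtyard instead. That refutes the claim.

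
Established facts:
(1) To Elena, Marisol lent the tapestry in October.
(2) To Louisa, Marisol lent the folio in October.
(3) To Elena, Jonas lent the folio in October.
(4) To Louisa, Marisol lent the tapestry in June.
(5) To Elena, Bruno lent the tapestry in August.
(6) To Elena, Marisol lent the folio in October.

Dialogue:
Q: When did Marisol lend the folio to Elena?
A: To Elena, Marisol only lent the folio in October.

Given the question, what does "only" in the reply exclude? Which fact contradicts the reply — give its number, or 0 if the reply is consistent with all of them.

0

The question "When did ...?" targets the setting, so in the reply the focus falls on "in October".
"Only" then excludes alternative settings while the background — same agent, thing, recipient (Marisol / the folio / Elena) — is held fixed.
No listed fact shares that background with another setting. Nothing contradicts the reply.
(Fact (1) would refute a reading with focus on the thing — but that is not what the question asks.)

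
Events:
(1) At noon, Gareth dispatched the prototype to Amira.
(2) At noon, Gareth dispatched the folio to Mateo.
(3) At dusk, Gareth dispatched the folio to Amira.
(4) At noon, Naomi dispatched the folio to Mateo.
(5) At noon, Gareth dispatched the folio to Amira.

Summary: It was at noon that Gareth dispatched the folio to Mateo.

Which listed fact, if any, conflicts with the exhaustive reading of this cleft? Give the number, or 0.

The cleft puts "at noon" in focus and presupposes the open proposition with Gareth as agent and the folio as thing and Mateo as recipient.
Exhaustivity: at noon is the only setting satisfying that background.
No listed fact matches the background with a different setting. Exhaustivity holds.

0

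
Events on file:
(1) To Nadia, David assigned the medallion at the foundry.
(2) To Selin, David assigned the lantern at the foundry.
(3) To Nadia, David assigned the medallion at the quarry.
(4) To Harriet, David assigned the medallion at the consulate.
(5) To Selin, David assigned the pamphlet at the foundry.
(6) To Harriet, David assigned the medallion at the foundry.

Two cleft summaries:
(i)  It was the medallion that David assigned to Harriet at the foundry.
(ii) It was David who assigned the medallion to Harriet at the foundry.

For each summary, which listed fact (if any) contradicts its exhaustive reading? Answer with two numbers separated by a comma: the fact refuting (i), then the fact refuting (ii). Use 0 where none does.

0, 0

(i): focus "the medallion". No fact shares David as agent and Harriet as recipient and at the foundry as setting with a different thing. 0.
(ii): focus "David". No fact shares the medallion as thing and Harriet as recipient and at the foundry as setting with a different agent. 0.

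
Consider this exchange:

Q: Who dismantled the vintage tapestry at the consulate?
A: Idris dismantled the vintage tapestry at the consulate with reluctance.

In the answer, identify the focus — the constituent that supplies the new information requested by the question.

Idris

The wh-word "who" asks about the subject (agent).
In the answer, "the vintage tapestry" and "at the consulate" are given — repeated from the question.
"with reluctance" is also new, but it specifies the manner, which is not what the question asks about — so it is not the focus.
The constituent filling the subject (agent) gap is "Idris"; that is the focus.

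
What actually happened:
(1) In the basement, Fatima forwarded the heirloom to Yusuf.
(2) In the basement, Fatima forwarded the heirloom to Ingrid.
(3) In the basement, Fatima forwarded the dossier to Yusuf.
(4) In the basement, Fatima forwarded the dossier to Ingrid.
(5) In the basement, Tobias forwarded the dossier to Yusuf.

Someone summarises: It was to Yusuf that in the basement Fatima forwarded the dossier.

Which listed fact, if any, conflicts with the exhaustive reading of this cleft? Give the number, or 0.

4

The cleft puts "Yusuf" in focus and presupposes the open proposition with same agent, thing, setting (Fatima / the dossier / in the basement).
The exhaustive reading says no other recipient fits that background.
But fact (4) also has same agent, thing, setting (Fatima / the dossier / in the basement), with recipient = Ingrid — so the exhaustive reading fails.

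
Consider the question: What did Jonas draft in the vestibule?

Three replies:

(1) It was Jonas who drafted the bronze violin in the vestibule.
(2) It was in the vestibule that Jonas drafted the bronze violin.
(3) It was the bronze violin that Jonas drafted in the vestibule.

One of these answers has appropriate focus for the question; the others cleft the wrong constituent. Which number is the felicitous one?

3

The question word "what" targets the direct object.
Option (1) clefts "Jonas" — the subject (agent), not what was asked.
Option (2) clefts "in the vestibule" — the location, not what was asked.
Option (3) clefts "the bronze violin" — that matches what the question asks about.
So the congruent reply is (3).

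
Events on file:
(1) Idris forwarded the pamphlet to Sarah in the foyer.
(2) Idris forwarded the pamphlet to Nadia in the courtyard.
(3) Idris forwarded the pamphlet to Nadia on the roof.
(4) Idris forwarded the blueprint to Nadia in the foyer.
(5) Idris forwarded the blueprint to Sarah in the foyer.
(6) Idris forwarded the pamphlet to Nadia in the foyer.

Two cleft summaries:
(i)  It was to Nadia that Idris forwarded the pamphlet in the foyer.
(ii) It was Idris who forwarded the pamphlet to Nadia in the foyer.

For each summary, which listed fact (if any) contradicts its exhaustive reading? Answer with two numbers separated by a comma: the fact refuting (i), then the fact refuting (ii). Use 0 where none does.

1, 0

(i): focus "Nadia". Looking for Idris as agent and the pamphlet as thing and in the foyer as setting with some other recipient — fact (1) has Sarah there. Refuted.
(ii): focus "Idris". No fact shares the pamphlet as thing and Nadia as recipient and in the foyer as setting with a different agent. 0.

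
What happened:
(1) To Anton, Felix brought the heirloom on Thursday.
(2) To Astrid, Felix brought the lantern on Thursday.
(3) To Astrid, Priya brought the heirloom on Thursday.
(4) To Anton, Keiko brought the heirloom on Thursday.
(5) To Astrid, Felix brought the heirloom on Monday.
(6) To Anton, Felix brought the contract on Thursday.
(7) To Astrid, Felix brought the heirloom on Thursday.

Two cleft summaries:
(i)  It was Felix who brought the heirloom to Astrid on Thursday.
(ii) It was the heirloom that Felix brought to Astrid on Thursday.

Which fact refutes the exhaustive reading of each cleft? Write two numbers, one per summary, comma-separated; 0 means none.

Summary (i) focuses "Felix" (the agent); background thing = the heirloom, recipient = Astrid, setting = on Thursday. Fact (3) matches that background with agent = Priya — refutes (i).
Summary (ii) focuses "the heirloom" (the thing); background agent = Felix, recipient = Astrid, setting = on Thursday. Fact (2) matches that background with thing = the lantern — refutes (ii).

3, 2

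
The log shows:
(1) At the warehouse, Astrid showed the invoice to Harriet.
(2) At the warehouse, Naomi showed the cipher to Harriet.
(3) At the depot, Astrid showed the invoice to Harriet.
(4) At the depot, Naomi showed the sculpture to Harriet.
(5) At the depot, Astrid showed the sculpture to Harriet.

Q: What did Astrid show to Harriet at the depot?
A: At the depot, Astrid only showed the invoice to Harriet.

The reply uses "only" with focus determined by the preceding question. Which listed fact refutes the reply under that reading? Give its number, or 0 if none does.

5

Answering "What did ...?" puts focus on the thing — here, "the invoice".
So "only" ranges over things; the rest (same agent, recipient, setting (Astrid / Harriet / at the depot)) is presupposed.
Fact (5) shares the background with a different thing (the sculpture) — counterexample.
(Fact (1) would refute a reading with focus on the setting — but that is not what the question asks.)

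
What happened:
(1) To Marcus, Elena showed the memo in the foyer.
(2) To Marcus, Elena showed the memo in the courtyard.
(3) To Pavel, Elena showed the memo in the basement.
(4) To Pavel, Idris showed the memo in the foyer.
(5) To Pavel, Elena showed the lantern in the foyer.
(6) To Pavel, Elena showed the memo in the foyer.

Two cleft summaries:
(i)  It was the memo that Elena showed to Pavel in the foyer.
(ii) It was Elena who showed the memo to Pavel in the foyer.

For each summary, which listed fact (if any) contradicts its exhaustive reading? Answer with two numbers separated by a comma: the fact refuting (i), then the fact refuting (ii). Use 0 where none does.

Summary (i) focuses "the memo" (the thing); background Elena as agent and Pavel as recipient and in the foyer as setting. Fact (5) matches that background with thing = the lantern — refutes (i).
Summary (ii) focuses "Elena" (the agent); background the memo as thing and Pavel as recipient and in the foyer as setting. Fact (4) matches that background with agent = Idris — refutes (ii).

5, 4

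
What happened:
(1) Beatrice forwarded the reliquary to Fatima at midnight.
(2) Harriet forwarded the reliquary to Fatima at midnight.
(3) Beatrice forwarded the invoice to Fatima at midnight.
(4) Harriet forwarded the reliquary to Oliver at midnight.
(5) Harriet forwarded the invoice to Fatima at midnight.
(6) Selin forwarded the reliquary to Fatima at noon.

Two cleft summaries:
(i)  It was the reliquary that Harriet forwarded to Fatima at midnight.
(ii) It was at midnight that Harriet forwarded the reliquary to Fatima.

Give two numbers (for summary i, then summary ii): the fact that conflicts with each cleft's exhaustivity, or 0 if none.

5, 0

(i): focus "the reliquary". Looking for agent = Harriet, recipient = Fatima, setting = at midnight with some other thing — fact (5) has the invoice there. Refuted.
(ii): focus "at midnight". No fact shares agent = Harriet, thing = the reliquary, recipient = Fatima with a different setting. 0.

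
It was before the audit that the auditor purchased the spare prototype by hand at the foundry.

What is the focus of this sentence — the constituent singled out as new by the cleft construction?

before the audit

In an it-cleft "It was X that/who ...", the clefted constituent X is the focus; the that/who-clause expresses the presupposed open proposition.
Here the focus is "before the audit". The backgrounded (presupposed) material includes "the auditor", "the spare prototype", "at the foundry" and "by hand".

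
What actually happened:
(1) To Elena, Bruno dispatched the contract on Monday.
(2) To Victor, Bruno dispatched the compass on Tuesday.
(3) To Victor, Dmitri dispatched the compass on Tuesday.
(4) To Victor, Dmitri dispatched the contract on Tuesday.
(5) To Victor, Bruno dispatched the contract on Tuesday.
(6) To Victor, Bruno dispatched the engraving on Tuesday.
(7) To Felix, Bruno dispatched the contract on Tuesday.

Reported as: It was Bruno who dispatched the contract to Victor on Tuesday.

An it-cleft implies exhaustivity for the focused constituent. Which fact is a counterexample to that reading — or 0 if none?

Focus of the cleft: "Bruno" (the agent). Presupposed background: the contract as thing and Victor as recipient and on Tuesday as setting.
The exhaustive reading says no other agent fits that background.
Fact (4) shares the background but with agent = Dmitri; exhaustivity is violated.

4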